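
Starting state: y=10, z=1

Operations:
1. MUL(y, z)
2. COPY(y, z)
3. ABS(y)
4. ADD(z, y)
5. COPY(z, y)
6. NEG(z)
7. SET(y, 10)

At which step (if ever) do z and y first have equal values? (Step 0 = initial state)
Step 2

z and y first become equal after step 2.

Comparing values at each step:
Initial: z=1, y=10
After step 1: z=1, y=10
After step 2: z=1, y=1 ← equal!
After step 3: z=1, y=1 ← equal!
After step 4: z=2, y=1
After step 5: z=1, y=1 ← equal!
After step 6: z=-1, y=1
After step 7: z=-1, y=10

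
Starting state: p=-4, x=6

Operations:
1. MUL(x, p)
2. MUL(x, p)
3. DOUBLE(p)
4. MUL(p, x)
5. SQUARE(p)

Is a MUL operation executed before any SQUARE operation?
Yes

First MUL: step 1
First SQUARE: step 5
Since 1 < 5, MUL comes first.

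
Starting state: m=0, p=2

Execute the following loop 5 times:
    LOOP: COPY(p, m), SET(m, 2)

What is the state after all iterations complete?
m=2, p=2

Iteration trace:
Start: m=0, p=2
After iteration 1: m=2, p=0
After iteration 2: m=2, p=2
After iteration 3: m=2, p=2
After iteration 4: m=2, p=2
After iteration 5: m=2, p=2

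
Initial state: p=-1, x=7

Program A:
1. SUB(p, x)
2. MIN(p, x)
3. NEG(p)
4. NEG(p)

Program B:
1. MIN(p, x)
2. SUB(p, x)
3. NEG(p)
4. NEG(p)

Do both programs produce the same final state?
Yes

Program A final state: p=-8, x=7
Program B final state: p=-8, x=7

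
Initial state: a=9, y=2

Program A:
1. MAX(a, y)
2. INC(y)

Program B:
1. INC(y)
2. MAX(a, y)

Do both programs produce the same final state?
Yes

Program A final state: a=9, y=3
Program B final state: a=9, y=3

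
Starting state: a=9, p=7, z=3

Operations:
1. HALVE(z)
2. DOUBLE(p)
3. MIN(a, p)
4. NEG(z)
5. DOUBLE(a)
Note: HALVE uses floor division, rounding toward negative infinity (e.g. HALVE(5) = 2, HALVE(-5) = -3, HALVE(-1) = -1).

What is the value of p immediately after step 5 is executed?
p = 14

Tracing p through execution:
Initial: p = 7
After step 1 (HALVE(z)): p = 7
After step 2 (DOUBLE(p)): p = 14
After step 3 (MIN(a, p)): p = 14
After step 4 (NEG(z)): p = 14
After step 5 (DOUBLE(a)): p = 14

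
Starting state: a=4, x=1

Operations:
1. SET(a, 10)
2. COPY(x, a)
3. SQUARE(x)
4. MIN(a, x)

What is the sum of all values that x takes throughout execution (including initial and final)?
212

Values of x at each step:
Initial: x = 1
After step 1: x = 1
After step 2: x = 10
After step 3: x = 100
After step 4: x = 100
Sum = 1 + 1 + 10 + 100 + 100 = 212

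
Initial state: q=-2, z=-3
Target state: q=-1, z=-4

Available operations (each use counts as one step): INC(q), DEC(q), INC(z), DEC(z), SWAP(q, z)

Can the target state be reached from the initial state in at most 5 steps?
Yes

Path (2 steps): INC(q) → DEC(z)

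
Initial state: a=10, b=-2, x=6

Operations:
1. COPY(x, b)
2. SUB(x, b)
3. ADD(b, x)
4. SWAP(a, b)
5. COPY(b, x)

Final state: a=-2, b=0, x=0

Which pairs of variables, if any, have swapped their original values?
None

Comparing initial and final values:
a: 10 → -2
b: -2 → 0
x: 6 → 0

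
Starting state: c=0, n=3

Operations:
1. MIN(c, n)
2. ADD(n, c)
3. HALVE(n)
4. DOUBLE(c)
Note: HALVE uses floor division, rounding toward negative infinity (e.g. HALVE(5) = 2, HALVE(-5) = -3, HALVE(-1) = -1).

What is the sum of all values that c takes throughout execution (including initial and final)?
0

Values of c at each step:
Initial: c = 0
After step 1: c = 0
After step 2: c = 0
After step 3: c = 0
After step 4: c = 0
Sum = 0 + 0 + 0 + 0 + 0 = 0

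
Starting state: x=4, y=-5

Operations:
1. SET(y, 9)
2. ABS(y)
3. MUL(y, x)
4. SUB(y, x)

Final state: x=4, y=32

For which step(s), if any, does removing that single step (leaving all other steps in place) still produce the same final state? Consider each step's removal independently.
Step(s) 2

Testing removal of each single step:
Without step 1: final = x=4, y=16 (different)
Without step 2: final = x=4, y=32 (same)
Without step 3: final = x=4, y=5 (different)
Without step 4: final = x=4, y=36 (different)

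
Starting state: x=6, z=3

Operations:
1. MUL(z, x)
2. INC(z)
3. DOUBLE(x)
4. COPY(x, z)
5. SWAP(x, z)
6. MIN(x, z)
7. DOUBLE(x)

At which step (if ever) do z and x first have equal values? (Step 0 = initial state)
Step 4

z and x first become equal after step 4.

Comparing values at each step:
Initial: z=3, x=6
After step 1: z=18, x=6
After step 2: z=19, x=6
After step 3: z=19, x=12
After step 4: z=19, x=19 ← equal!
After step 5: z=19, x=19 ← equal!
After step 6: z=19, x=19 ← equal!
After step 7: z=19, x=38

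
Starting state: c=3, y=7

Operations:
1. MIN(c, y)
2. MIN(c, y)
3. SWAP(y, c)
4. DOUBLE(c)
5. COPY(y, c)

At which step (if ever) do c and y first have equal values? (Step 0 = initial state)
Step 5

c and y first become equal after step 5.

Comparing values at each step:
Initial: c=3, y=7
After step 1: c=3, y=7
After step 2: c=3, y=7
After step 3: c=7, y=3
After step 4: c=14, y=3
After step 5: c=14, y=14 ← equal!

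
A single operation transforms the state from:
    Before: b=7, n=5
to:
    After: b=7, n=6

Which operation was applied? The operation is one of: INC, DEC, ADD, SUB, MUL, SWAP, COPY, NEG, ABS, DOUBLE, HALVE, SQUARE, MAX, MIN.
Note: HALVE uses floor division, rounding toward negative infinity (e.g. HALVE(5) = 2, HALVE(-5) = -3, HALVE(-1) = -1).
INC(n)

Analyzing the change:
Before: b=7, n=5
After: b=7, n=6
Variable n changed from 5 to 6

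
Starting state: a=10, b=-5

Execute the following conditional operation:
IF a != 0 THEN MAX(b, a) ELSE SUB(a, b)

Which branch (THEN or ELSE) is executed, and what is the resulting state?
Branch: THEN, Final state: a=10, b=10

Evaluating condition: a != 0
a = 10
Condition is True, so THEN branch executes
After MAX(b, a): a=10, b=10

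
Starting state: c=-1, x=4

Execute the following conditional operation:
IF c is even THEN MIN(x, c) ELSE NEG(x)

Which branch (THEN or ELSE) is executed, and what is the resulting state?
Branch: ELSE, Final state: c=-1, x=-4

Evaluating condition: c is even
Condition is False, so ELSE branch executes
After NEG(x): c=-1, x=-4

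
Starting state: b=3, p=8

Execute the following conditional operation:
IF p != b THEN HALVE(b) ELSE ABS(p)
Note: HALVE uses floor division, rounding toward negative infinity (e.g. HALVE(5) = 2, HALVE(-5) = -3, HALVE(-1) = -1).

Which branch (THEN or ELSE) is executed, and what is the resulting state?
Branch: THEN, Final state: b=1, p=8

Evaluating condition: p != b
p = 8, b = 3
Condition is True, so THEN branch executes
After HALVE(b): b=1, p=8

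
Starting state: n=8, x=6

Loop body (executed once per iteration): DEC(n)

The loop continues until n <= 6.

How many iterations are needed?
2

Tracing iterations:
Initial: n=8, x=6
After iteration 1: n=7, x=6
After iteration 2: n=6, x=6
n <= 6 now holds, so the loop exits after 2 iterations.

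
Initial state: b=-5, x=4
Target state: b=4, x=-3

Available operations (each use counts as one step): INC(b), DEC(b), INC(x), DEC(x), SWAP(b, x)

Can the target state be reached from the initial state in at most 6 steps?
Yes

Path (3 steps): INC(b) → INC(b) → SWAP(b, x)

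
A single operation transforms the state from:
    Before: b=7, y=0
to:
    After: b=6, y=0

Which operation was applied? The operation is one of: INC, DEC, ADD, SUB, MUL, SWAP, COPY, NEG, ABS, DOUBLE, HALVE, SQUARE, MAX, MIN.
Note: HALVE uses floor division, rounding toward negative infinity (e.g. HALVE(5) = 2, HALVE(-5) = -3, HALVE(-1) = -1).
DEC(b)

Analyzing the change:
Before: b=7, y=0
After: b=6, y=0
Variable b changed from 7 to 6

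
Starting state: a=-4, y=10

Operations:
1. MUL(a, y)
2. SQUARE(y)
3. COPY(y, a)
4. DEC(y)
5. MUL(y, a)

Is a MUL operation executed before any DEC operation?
Yes

First MUL: step 1
First DEC: step 4
Since 1 < 4, MUL comes first.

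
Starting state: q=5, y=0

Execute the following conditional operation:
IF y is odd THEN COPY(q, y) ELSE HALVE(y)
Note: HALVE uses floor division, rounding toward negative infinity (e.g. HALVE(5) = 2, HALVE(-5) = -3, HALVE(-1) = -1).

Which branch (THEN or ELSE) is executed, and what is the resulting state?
Branch: ELSE, Final state: q=5, y=0

Evaluating condition: y is odd
Condition is False, so ELSE branch executes
After HALVE(y): q=5, y=0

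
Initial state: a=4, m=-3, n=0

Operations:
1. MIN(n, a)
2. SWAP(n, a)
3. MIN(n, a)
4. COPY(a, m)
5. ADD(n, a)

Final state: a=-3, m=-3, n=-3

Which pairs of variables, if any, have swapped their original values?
None

Comparing initial and final values:
m: -3 → -3
n: 0 → -3
a: 4 → -3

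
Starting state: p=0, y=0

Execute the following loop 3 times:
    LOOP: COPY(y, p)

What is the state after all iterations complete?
p=0, y=0

Iteration trace:
Start: p=0, y=0
After iteration 1: p=0, y=0
After iteration 2: p=0, y=0
After iteration 3: p=0, y=0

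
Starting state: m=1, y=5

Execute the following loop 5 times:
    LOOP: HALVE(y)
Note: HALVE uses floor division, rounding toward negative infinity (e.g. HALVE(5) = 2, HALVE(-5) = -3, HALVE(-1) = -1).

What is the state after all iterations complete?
m=1, y=0

Iteration trace:
Start: m=1, y=5
After iteration 1: m=1, y=2
After iteration 2: m=1, y=1
After iteration 3: m=1, y=0
After iteration 4: m=1, y=0
After iteration 5: m=1, y=0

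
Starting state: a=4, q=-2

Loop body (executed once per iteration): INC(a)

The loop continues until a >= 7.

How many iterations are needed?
3

Tracing iterations:
Initial: a=4, q=-2
After iteration 1: a=5, q=-2
After iteration 2: a=6, q=-2
After iteration 3: a=7, q=-2
a >= 7 now holds, so the loop exits after 3 iterations.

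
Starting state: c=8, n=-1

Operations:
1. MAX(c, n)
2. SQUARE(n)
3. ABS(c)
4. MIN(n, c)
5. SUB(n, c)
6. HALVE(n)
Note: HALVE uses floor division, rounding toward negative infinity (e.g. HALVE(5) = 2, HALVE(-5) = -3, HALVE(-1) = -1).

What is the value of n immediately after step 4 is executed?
n = 1

Tracing n through execution:
Initial: n = -1
After step 1 (MAX(c, n)): n = -1
After step 2 (SQUARE(n)): n = 1
After step 3 (ABS(c)): n = 1
After step 4 (MIN(n, c)): n = 1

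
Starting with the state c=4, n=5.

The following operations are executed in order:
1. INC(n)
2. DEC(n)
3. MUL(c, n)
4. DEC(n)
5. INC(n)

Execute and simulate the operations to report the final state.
{c: 20, n: 5}

Step-by-step execution:
Initial: c=4, n=5
After step 1 (INC(n)): c=4, n=6
After step 2 (DEC(n)): c=4, n=5
After step 3 (MUL(c, n)): c=20, n=5
After step 4 (DEC(n)): c=20, n=4
After step 5 (INC(n)): c=20, n=5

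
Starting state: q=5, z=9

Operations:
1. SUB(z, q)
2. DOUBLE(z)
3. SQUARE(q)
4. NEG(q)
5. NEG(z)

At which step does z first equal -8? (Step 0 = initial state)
Step 5

Tracing z:
Initial: z = 9
After step 1: z = 4
After step 2: z = 8
After step 3: z = 8
After step 4: z = 8
After step 5: z = -8 ← first occurrence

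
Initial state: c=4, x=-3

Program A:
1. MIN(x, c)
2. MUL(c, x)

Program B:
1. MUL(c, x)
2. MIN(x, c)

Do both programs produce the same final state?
No

Program A final state: c=-12, x=-3
Program B final state: c=-12, x=-12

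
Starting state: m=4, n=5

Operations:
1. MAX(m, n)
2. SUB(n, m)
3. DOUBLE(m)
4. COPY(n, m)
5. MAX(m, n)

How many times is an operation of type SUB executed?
1

Counting SUB operations:
Step 2: SUB(n, m) ← SUB
Total: 1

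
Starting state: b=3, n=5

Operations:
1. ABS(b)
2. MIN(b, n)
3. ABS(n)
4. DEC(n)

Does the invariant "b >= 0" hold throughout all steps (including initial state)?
Yes

The invariant holds at every step.

State at each step:
Initial: b=3, n=5
After step 1: b=3, n=5
After step 2: b=3, n=5
After step 3: b=3, n=5
After step 4: b=3, n=4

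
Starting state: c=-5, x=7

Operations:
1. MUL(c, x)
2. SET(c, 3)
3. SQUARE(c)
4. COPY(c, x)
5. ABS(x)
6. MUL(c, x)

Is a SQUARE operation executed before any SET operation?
No

First SQUARE: step 3
First SET: step 2
Since 3 > 2, SET comes first.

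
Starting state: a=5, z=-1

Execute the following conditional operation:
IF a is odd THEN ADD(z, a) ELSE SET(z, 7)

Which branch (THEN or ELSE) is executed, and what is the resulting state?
Branch: THEN, Final state: a=5, z=4

Evaluating condition: a is odd
Condition is True, so THEN branch executes
After ADD(z, a): a=5, z=4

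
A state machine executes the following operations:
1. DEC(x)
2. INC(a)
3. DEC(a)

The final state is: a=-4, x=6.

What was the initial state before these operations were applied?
a=-4, x=7

Working backwards:
Final state: a=-4, x=6
Before step 3 (DEC(a)): a=-3, x=6
Before step 2 (INC(a)): a=-4, x=6
Before step 1 (DEC(x)): a=-4, x=7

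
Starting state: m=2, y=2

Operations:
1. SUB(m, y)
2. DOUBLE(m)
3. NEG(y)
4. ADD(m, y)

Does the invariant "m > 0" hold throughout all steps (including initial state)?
No, violated after step 1

The invariant is violated after step 1.

State at each step:
Initial: m=2, y=2
After step 1: m=0, y=2
After step 2: m=0, y=2
After step 3: m=0, y=-2
After step 4: m=-2, y=-2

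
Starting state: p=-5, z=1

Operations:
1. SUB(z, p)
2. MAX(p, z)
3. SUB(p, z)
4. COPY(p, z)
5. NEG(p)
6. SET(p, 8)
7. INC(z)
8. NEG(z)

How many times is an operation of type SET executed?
1

Counting SET operations:
Step 6: SET(p, 8) ← SET
Total: 1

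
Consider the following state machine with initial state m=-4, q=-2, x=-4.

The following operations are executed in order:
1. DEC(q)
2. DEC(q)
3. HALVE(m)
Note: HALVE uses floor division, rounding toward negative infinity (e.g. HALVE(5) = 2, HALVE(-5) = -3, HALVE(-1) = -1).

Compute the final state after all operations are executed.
{m: -2, q: -4, x: -4}

Step-by-step execution:
Initial: m=-4, q=-2, x=-4
After step 1 (DEC(q)): m=-4, q=-3, x=-4
After step 2 (DEC(q)): m=-4, q=-4, x=-4
After step 3 (HALVE(m)): m=-2, q=-4, x=-4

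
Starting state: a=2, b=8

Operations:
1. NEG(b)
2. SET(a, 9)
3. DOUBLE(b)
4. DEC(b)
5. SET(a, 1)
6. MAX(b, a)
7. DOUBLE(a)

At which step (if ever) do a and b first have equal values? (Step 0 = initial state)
Step 6

a and b first become equal after step 6.

Comparing values at each step:
Initial: a=2, b=8
After step 1: a=2, b=-8
After step 2: a=9, b=-8
After step 3: a=9, b=-16
After step 4: a=9, b=-17
After step 5: a=1, b=-17
After step 6: a=1, b=1 ← equal!
After step 7: a=2, b=1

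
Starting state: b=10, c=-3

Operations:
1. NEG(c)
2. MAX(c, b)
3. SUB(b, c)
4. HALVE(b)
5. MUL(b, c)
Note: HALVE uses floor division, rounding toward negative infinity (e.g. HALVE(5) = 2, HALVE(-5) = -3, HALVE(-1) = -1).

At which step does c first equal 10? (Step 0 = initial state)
Step 2

Tracing c:
Initial: c = -3
After step 1: c = 3
After step 2: c = 10 ← first occurrence
After step 3: c = 10
After step 4: c = 10
After step 5: c = 10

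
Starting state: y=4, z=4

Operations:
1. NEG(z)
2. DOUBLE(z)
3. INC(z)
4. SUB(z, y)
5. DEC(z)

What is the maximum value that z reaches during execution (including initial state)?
4

Values of z at each step:
Initial: z = 4 ← maximum
After step 1: z = -4
After step 2: z = -8
After step 3: z = -7
After step 4: z = -11
After step 5: z = -12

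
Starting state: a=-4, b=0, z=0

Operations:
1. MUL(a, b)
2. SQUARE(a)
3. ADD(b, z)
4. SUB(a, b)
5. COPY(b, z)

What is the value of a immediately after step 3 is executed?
a = 0

Tracing a through execution:
Initial: a = -4
After step 1 (MUL(a, b)): a = 0
After step 2 (SQUARE(a)): a = 0
After step 3 (ADD(b, z)): a = 0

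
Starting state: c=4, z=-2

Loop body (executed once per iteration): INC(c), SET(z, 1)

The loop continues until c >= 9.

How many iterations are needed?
5

Tracing iterations:
Initial: c=4, z=-2
After iteration 1: c=5, z=1
After iteration 2: c=6, z=1
After iteration 3: c=7, z=1
After iteration 4: c=8, z=1
After iteration 5: c=9, z=1
c >= 9 now holds, so the loop exits after 5 iterations.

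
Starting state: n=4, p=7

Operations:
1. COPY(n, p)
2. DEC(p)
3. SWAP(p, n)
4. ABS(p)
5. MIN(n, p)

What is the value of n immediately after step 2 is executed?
n = 7

Tracing n through execution:
Initial: n = 4
After step 1 (COPY(n, p)): n = 7
After step 2 (DEC(p)): n = 7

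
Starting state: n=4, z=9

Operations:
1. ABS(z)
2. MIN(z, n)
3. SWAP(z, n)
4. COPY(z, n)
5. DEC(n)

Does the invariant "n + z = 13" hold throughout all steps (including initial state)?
No, violated after step 2

The invariant is violated after step 2.

State at each step:
Initial: n=4, z=9
After step 1: n=4, z=9
After step 2: n=4, z=4
After step 3: n=4, z=4
After step 4: n=4, z=4
After step 5: n=3, z=4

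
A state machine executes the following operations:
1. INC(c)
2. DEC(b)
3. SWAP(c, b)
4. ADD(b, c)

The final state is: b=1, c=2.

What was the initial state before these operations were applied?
b=3, c=-2

Working backwards:
Final state: b=1, c=2
Before step 4 (ADD(b, c)): b=-1, c=2
Before step 3 (SWAP(c, b)): b=2, c=-1
Before step 2 (DEC(b)): b=3, c=-1
Before step 1 (INC(c)): b=3, c=-2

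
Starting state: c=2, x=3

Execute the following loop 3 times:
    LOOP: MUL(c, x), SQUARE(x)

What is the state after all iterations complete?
c=4374, x=6561

Iteration trace:
Start: c=2, x=3
After iteration 1: c=6, x=9
After iteration 2: c=54, x=81
After iteration 3: c=4374, x=6561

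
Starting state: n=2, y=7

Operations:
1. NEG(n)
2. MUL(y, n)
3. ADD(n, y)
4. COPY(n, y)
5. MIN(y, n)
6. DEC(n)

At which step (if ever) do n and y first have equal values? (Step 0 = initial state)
Step 4

n and y first become equal after step 4.

Comparing values at each step:
Initial: n=2, y=7
After step 1: n=-2, y=7
After step 2: n=-2, y=-14
After step 3: n=-16, y=-14
After step 4: n=-14, y=-14 ← equal!
After step 5: n=-14, y=-14 ← equal!
After step 6: n=-15, y=-14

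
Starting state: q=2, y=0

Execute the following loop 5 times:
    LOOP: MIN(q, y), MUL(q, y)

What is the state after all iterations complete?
q=0, y=0

Iteration trace:
Start: q=2, y=0
After iteration 1: q=0, y=0
After iteration 2: q=0, y=0
After iteration 3: q=0, y=0
After iteration 4: q=0, y=0
After iteration 5: q=0, y=0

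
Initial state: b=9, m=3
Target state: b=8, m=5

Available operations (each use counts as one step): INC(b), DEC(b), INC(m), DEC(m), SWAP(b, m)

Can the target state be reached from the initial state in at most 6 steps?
Yes

Path (3 steps): DEC(b) → INC(m) → INC(m)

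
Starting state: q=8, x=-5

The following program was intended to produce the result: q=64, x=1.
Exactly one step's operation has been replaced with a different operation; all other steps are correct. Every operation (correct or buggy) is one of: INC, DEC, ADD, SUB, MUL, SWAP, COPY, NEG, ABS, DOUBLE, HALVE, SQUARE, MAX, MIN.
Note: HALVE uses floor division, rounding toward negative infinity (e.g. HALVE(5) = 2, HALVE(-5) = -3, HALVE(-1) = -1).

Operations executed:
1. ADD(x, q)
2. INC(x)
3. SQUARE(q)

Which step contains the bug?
Step 2

Trace with buggy code:
Initial: q=8, x=-5
After step 1: q=8, x=3
After step 2: q=8, x=4
After step 3: q=64, x=4
Actual final q=64, x=4 ≠ expected q=64, x=1.
Step 2 is the only position where a single-operation replacement can produce the expected result.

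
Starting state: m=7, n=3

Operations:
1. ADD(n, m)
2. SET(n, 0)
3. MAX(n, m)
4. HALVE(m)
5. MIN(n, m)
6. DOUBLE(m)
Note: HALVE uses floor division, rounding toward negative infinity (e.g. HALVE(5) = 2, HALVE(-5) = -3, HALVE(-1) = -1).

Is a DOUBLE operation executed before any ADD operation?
No

First DOUBLE: step 6
First ADD: step 1
Since 6 > 1, ADD comes first.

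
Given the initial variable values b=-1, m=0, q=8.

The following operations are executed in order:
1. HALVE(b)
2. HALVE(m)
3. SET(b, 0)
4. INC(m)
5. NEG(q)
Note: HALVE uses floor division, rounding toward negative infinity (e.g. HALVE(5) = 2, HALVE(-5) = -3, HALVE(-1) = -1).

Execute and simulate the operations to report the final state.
{b: 0, m: 1, q: -8}

Step-by-step execution:
Initial: b=-1, m=0, q=8
After step 1 (HALVE(b)): b=-1, m=0, q=8
After step 2 (HALVE(m)): b=-1, m=0, q=8
After step 3 (SET(b, 0)): b=0, m=0, q=8
After step 4 (INC(m)): b=0, m=1, q=8
After step 5 (NEG(q)): b=0, m=1, q=-8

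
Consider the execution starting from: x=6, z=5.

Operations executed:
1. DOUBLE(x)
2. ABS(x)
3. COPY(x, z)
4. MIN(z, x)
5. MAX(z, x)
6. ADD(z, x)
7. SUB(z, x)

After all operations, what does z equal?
z = 5

Tracing execution:
Step 1: DOUBLE(x) → z = 5
Step 2: ABS(x) → z = 5
Step 3: COPY(x, z) → z = 5
Step 4: MIN(z, x) → z = 5
Step 5: MAX(z, x) → z = 5
Step 6: ADD(z, x) → z = 10
Step 7: SUB(z, x) → z = 5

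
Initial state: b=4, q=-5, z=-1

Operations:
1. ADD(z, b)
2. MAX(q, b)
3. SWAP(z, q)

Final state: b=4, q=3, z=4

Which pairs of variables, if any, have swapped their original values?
None

Comparing initial and final values:
b: 4 → 4
z: -1 → 4
q: -5 → 3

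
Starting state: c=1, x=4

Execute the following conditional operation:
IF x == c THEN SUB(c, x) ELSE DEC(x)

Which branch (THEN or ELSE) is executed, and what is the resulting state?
Branch: ELSE, Final state: c=1, x=3

Evaluating condition: x == c
x = 4, c = 1
Condition is False, so ELSE branch executes
After DEC(x): c=1, x=3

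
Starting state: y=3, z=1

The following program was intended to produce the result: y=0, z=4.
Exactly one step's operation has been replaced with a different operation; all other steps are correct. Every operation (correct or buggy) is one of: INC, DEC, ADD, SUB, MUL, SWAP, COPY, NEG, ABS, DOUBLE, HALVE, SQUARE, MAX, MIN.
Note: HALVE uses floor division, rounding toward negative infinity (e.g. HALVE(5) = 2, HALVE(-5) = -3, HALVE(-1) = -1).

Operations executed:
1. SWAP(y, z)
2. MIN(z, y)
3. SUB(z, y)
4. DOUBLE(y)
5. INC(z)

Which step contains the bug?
Step 2

Trace with buggy code:
Initial: y=3, z=1
After step 1: y=1, z=3
After step 2: y=1, z=1
After step 3: y=1, z=0
After step 4: y=2, z=0
After step 5: y=2, z=1
Actual final y=2, z=1 ≠ expected y=0, z=4.
Step 2 is the only position where a single-operation replacement can produce the expected result.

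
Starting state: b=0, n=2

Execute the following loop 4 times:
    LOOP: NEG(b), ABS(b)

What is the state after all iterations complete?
b=0, n=2

Iteration trace:
Start: b=0, n=2
After iteration 1: b=0, n=2
After iteration 2: b=0, n=2
After iteration 3: b=0, n=2
After iteration 4: b=0, n=2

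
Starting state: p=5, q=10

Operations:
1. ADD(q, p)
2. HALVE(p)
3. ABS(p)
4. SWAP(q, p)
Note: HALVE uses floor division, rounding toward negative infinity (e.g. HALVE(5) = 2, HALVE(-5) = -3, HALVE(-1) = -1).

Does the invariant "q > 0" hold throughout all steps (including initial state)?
Yes

The invariant holds at every step.

State at each step:
Initial: p=5, q=10
After step 1: p=5, q=15
After step 2: p=2, q=15
After step 3: p=2, q=15
After step 4: p=15, q=2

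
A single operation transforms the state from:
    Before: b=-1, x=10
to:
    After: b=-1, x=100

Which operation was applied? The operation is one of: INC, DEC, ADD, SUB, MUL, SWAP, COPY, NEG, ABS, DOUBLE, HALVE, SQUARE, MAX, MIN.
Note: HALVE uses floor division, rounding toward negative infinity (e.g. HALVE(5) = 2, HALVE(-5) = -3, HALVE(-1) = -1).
SQUARE(x)

Analyzing the change:
Before: b=-1, x=10
After: b=-1, x=100
Variable x changed from 10 to 100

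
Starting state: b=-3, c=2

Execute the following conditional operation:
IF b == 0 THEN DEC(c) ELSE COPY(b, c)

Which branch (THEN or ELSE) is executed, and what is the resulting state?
Branch: ELSE, Final state: b=2, c=2

Evaluating condition: b == 0
b = -3
Condition is False, so ELSE branch executes
After COPY(b, c): b=2, c=2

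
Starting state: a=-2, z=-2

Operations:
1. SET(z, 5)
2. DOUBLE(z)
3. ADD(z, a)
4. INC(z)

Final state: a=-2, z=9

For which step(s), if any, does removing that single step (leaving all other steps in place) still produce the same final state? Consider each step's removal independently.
None - removing any single step changes the final result

Testing removal of each single step:
Without step 1: final = a=-2, z=-5 (different)
Without step 2: final = a=-2, z=4 (different)
Without step 3: final = a=-2, z=11 (different)
Without step 4: final = a=-2, z=8 (different)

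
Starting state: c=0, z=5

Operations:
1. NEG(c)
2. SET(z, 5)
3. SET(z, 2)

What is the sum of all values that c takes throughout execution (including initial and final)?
0

Values of c at each step:
Initial: c = 0
After step 1: c = 0
After step 2: c = 0
After step 3: c = 0
Sum = 0 + 0 + 0 + 0 = 0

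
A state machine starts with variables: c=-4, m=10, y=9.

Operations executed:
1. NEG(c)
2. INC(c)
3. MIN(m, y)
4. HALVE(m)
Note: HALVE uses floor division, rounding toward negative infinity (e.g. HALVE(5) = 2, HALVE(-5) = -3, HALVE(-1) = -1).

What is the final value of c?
c = 5

Tracing execution:
Step 1: NEG(c) → c = 4
Step 2: INC(c) → c = 5
Step 3: MIN(m, y) → c = 5
Step 4: HALVE(m) → c = 5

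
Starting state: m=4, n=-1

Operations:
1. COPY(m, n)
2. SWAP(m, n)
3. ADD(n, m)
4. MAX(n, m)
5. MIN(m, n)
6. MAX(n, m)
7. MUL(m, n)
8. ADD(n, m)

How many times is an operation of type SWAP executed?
1

Counting SWAP operations:
Step 2: SWAP(m, n) ← SWAP
Total: 1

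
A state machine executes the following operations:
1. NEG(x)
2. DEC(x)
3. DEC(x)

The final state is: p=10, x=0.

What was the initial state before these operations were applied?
p=10, x=-2

Working backwards:
Final state: p=10, x=0
Before step 3 (DEC(x)): p=10, x=1
Before step 2 (DEC(x)): p=10, x=2
Before step 1 (NEG(x)): p=10, x=-2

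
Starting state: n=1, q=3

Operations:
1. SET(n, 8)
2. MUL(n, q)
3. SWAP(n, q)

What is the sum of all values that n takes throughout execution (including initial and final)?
36

Values of n at each step:
Initial: n = 1
After step 1: n = 8
After step 2: n = 24
After step 3: n = 3
Sum = 1 + 8 + 24 + 3 = 36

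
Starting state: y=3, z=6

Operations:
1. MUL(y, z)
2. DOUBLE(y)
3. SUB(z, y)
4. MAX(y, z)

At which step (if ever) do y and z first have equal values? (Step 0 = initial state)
Never

y and z never become equal during execution.

Comparing values at each step:
Initial: y=3, z=6
After step 1: y=18, z=6
After step 2: y=36, z=6
After step 3: y=36, z=-30
After step 4: y=36, z=-30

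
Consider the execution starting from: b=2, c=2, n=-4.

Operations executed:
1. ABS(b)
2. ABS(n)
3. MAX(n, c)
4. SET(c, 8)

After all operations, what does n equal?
n = 4

Tracing execution:
Step 1: ABS(b) → n = -4
Step 2: ABS(n) → n = 4
Step 3: MAX(n, c) → n = 4
Step 4: SET(c, 8) → n = 4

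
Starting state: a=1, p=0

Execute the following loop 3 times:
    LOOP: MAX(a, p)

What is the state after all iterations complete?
a=1, p=0

Iteration trace:
Start: a=1, p=0
After iteration 1: a=1, p=0
After iteration 2: a=1, p=0
After iteration 3: a=1, p=0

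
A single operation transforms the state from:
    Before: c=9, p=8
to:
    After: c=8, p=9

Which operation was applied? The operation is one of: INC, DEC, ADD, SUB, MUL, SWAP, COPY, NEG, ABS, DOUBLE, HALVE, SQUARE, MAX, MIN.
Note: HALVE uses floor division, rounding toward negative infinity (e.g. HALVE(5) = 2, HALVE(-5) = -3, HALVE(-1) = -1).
SWAP(c, p)

Analyzing the change:
Before: c=9, p=8
After: c=8, p=9
Variable c changed from 9 to 8
Variable p changed from 8 to 9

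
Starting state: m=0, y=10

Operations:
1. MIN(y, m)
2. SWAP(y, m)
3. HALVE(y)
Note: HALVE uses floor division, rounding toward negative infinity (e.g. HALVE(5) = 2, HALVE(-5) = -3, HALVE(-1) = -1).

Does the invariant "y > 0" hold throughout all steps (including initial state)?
No, violated after step 1

The invariant is violated after step 1.

State at each step:
Initial: m=0, y=10
After step 1: m=0, y=0
After step 2: m=0, y=0
After step 3: m=0, y=0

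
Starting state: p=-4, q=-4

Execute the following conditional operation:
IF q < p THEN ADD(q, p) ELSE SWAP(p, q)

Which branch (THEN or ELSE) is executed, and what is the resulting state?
Branch: ELSE, Final state: p=-4, q=-4

Evaluating condition: q < p
q = -4, p = -4
Condition is False, so ELSE branch executes
After SWAP(p, q): p=-4, q=-4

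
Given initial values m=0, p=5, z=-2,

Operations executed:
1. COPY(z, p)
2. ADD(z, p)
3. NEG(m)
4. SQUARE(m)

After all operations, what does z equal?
z = 10

Tracing execution:
Step 1: COPY(z, p) → z = 5
Step 2: ADD(z, p) → z = 10
Step 3: NEG(m) → z = 10
Step 4: SQUARE(m) → z = 10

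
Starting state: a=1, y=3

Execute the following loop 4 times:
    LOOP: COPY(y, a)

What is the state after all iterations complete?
a=1, y=1

Iteration trace:
Start: a=1, y=3
After iteration 1: a=1, y=1
After iteration 2: a=1, y=1
After iteration 3: a=1, y=1
After iteration 4: a=1, y=1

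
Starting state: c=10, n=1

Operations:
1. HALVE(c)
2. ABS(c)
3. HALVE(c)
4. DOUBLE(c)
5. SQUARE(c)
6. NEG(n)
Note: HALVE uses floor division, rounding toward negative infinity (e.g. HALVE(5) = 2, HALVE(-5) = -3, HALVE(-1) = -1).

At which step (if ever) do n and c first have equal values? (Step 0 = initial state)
Never

n and c never become equal during execution.

Comparing values at each step:
Initial: n=1, c=10
After step 1: n=1, c=5
After step 2: n=1, c=5
After step 3: n=1, c=2
After step 4: n=1, c=4
After step 5: n=1, c=16
After step 6: n=-1, c=16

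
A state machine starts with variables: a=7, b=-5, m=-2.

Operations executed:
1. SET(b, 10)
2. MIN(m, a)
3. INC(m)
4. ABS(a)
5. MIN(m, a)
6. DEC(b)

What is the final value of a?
a = 7

Tracing execution:
Step 1: SET(b, 10) → a = 7
Step 2: MIN(m, a) → a = 7
Step 3: INC(m) → a = 7
Step 4: ABS(a) → a = 7
Step 5: MIN(m, a) → a = 7
Step 6: DEC(b) → a = 7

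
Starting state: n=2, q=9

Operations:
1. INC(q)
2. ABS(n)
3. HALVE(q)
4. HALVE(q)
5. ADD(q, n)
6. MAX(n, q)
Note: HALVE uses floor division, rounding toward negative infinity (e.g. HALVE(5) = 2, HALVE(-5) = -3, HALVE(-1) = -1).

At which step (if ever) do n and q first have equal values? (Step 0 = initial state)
Step 4

n and q first become equal after step 4.

Comparing values at each step:
Initial: n=2, q=9
After step 1: n=2, q=10
After step 2: n=2, q=10
After step 3: n=2, q=5
After step 4: n=2, q=2 ← equal!
After step 5: n=2, q=4
After step 6: n=4, q=4 ← equal!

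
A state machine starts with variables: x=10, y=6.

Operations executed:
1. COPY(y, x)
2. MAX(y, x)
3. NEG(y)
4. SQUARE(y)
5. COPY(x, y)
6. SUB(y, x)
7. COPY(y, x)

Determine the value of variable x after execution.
x = 100

Tracing execution:
Step 1: COPY(y, x) → x = 10
Step 2: MAX(y, x) → x = 10
Step 3: NEG(y) → x = 10
Step 4: SQUARE(y) → x = 10
Step 5: COPY(x, y) → x = 100
Step 6: SUB(y, x) → x = 100
Step 7: COPY(y, x) → x = 100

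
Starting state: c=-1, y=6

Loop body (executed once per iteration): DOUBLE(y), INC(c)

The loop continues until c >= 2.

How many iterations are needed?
3

Tracing iterations:
Initial: c=-1, y=6
After iteration 1: c=0, y=12
After iteration 2: c=1, y=24
After iteration 3: c=2, y=48
c >= 2 now holds, so the loop exits after 3 iterations.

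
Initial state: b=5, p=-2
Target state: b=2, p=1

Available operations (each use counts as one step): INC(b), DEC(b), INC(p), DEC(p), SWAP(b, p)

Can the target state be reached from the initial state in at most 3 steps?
No

The target state cannot be reached within 3 steps.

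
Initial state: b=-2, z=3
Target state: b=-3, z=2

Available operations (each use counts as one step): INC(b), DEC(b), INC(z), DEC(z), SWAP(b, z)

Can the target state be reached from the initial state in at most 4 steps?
Yes

Path (2 steps): DEC(b) → DEC(z)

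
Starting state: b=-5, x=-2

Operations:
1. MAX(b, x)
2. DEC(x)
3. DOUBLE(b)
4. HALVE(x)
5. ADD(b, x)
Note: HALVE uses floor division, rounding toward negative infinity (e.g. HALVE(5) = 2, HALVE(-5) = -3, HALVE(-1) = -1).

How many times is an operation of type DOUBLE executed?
1

Counting DOUBLE operations:
Step 3: DOUBLE(b) ← DOUBLE
Total: 1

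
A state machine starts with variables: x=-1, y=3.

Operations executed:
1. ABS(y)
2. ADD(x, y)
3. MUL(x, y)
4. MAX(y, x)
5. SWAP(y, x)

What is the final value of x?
x = 6

Tracing execution:
Step 1: ABS(y) → x = -1
Step 2: ADD(x, y) → x = 2
Step 3: MUL(x, y) → x = 6
Step 4: MAX(y, x) → x = 6
Step 5: SWAP(y, x) → x = 6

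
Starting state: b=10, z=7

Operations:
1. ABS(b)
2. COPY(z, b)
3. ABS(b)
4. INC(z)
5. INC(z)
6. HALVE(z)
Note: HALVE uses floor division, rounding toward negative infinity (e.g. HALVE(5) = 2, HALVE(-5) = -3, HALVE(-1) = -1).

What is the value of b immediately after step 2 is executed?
b = 10

Tracing b through execution:
Initial: b = 10
After step 1 (ABS(b)): b = 10
After step 2 (COPY(z, b)): b = 10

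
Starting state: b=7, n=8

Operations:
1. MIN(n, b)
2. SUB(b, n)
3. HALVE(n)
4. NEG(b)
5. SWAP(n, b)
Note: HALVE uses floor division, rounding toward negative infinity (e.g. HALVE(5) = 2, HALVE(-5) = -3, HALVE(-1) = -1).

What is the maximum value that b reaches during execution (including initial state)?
7

Values of b at each step:
Initial: b = 7 ← maximum
After step 1: b = 7
After step 2: b = 0
After step 3: b = 0
After step 4: b = 0
After step 5: b = 3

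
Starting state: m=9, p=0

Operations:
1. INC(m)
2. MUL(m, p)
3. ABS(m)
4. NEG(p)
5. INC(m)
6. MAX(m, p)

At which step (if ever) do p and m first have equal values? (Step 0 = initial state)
Step 2

p and m first become equal after step 2.

Comparing values at each step:
Initial: p=0, m=9
After step 1: p=0, m=10
After step 2: p=0, m=0 ← equal!
After step 3: p=0, m=0 ← equal!
After step 4: p=0, m=0 ← equal!
After step 5: p=0, m=1
After step 6: p=0, m=1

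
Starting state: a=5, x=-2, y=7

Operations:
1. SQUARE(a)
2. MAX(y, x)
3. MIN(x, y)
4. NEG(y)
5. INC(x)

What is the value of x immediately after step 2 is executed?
x = -2

Tracing x through execution:
Initial: x = -2
After step 1 (SQUARE(a)): x = -2
After step 2 (MAX(y, x)): x = -2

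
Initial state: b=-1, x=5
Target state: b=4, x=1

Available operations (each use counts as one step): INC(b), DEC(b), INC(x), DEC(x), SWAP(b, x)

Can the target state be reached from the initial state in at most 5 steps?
Yes

Path (4 steps): INC(b) → INC(b) → DEC(x) → SWAP(b, x)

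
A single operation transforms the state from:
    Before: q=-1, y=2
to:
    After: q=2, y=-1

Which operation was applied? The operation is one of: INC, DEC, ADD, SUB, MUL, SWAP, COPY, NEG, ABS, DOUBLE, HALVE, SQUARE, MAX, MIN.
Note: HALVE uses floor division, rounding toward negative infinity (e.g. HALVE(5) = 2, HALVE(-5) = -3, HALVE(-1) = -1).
SWAP(q, y)

Analyzing the change:
Before: q=-1, y=2
After: q=2, y=-1
Variable q changed from -1 to 2
Variable y changed from 2 to -1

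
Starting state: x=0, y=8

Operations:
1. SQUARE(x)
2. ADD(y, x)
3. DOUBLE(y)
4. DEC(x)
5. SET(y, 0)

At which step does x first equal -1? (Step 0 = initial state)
Step 4

Tracing x:
Initial: x = 0
After step 1: x = 0
After step 2: x = 0
After step 3: x = 0
After step 4: x = -1 ← first occurrence
After step 5: x = -1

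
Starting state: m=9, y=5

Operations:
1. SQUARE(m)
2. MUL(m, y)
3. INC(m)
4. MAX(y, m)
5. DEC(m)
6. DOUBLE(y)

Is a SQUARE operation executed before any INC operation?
Yes

First SQUARE: step 1
First INC: step 3
Since 1 < 3, SQUARE comes first.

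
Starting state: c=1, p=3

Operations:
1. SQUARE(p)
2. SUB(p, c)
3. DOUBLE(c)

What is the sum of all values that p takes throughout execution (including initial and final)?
28

Values of p at each step:
Initial: p = 3
After step 1: p = 9
After step 2: p = 8
After step 3: p = 8
Sum = 3 + 9 + 8 + 8 = 28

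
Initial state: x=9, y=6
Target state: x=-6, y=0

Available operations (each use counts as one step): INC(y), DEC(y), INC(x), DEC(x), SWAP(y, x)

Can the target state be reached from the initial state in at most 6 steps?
No

The target state cannot be reached within 6 steps.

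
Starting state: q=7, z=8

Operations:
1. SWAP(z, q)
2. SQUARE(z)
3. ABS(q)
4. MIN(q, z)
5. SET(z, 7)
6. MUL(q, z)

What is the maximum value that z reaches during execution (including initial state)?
49

Values of z at each step:
Initial: z = 8
After step 1: z = 7
After step 2: z = 49 ← maximum
After step 3: z = 49
After step 4: z = 49
After step 5: z = 7
After step 6: z = 7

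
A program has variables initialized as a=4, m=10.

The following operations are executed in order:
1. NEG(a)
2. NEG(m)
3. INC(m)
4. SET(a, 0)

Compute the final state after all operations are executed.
{a: 0, m: -9}

Step-by-step execution:
Initial: a=4, m=10
After step 1 (NEG(a)): a=-4, m=10
After step 2 (NEG(m)): a=-4, m=-10
After step 3 (INC(m)): a=-4, m=-9
After step 4 (SET(a, 0)): a=0, m=-9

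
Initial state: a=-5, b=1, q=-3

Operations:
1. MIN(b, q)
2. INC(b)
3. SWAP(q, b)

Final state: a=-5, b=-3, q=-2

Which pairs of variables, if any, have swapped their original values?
None

Comparing initial and final values:
q: -3 → -2
a: -5 → -5
b: 1 → -3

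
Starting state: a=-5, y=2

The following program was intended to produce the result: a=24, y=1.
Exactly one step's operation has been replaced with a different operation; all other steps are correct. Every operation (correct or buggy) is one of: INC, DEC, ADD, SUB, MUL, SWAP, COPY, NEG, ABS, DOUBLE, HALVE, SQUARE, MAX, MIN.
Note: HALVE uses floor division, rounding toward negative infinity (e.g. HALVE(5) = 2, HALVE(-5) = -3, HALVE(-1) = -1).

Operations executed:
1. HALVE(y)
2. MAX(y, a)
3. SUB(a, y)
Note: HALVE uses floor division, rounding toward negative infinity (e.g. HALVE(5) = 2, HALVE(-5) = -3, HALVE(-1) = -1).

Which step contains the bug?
Step 2

Trace with buggy code:
Initial: a=-5, y=2
After step 1: a=-5, y=1
After step 2: a=-5, y=1
After step 3: a=-6, y=1
Actual final a=-6, y=1 ≠ expected a=24, y=1.
Step 2 is the only position where a single-operation replacement can produce the expected result.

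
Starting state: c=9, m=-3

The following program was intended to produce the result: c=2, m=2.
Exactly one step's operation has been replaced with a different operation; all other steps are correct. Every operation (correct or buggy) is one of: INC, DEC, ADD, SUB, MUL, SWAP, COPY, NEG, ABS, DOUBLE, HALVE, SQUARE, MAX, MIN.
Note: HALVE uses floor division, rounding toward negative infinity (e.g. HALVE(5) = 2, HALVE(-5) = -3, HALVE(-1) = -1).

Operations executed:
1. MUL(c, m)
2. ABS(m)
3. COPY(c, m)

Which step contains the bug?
Step 1

Trace with buggy code:
Initial: c=9, m=-3
After step 1: c=-27, m=-3
After step 2: c=-27, m=3
After step 3: c=3, m=3
Actual final c=3, m=3 ≠ expected c=2, m=2.
Step 1 is the only position where a single-operation replacement can produce the expected result.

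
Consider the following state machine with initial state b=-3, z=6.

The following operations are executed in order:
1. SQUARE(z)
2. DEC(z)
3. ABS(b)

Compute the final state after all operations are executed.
{b: 3, z: 35}

Step-by-step execution:
Initial: b=-3, z=6
After step 1 (SQUARE(z)): b=-3, z=36
After step 2 (DEC(z)): b=-3, z=35
After step 3 (ABS(b)): b=3, z=35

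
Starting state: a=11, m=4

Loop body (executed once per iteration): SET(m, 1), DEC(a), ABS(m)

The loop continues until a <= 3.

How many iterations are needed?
8

Tracing iterations:
Initial: a=11, m=4
After iteration 1: a=10, m=1
After iteration 2: a=9, m=1
After iteration 3: a=8, m=1
After iteration 4: a=7, m=1
After iteration 5: a=6, m=1
After iteration 6: a=5, m=1
After iteration 7: a=4, m=1
After iteration 8: a=3, m=1
a <= 3 now holds, so the loop exits after 8 iterations.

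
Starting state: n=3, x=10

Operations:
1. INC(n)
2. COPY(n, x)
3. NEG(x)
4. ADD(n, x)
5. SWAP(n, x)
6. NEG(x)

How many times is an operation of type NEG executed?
2

Counting NEG operations:
Step 3: NEG(x) ← NEG
Step 6: NEG(x) ← NEG
Total: 2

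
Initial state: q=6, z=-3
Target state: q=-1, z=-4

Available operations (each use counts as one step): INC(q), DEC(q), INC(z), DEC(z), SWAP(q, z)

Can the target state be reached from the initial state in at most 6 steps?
No

The target state cannot be reached within 6 steps.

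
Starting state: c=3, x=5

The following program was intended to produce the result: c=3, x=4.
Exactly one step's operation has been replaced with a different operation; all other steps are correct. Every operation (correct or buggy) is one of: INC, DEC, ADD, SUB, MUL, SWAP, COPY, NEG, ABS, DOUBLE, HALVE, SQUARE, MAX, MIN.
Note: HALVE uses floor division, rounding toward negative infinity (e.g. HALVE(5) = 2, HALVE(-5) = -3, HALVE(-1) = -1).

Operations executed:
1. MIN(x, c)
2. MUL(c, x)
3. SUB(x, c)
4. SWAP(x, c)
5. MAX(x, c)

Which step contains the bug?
Step 3

Trace with buggy code:
Initial: c=3, x=5
After step 1: c=3, x=3
After step 2: c=9, x=3
After step 3: c=9, x=-6
After step 4: c=-6, x=9
After step 5: c=-6, x=9
Actual final c=-6, x=9 ≠ expected c=3, x=4.
Step 3 is the only position where a single-operation replacement can produce the expected result.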